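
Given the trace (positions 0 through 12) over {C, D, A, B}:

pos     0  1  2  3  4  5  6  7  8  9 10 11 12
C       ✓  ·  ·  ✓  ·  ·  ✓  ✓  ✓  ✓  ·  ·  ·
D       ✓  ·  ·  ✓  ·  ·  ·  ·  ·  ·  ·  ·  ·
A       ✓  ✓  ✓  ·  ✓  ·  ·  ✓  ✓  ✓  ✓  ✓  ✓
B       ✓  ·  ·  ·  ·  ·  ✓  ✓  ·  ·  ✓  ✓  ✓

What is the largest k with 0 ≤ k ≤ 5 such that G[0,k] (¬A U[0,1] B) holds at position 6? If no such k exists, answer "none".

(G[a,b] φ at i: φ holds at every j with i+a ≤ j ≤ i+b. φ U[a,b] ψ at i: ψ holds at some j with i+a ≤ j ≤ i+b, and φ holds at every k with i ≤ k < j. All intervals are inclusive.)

1

(¬A U[0,1] B) must hold from j=6 onward; find where it first fails.
  j=6: holds
  j=7: holds
  j=8: fails
Holds on [6,7], so largest k = 1.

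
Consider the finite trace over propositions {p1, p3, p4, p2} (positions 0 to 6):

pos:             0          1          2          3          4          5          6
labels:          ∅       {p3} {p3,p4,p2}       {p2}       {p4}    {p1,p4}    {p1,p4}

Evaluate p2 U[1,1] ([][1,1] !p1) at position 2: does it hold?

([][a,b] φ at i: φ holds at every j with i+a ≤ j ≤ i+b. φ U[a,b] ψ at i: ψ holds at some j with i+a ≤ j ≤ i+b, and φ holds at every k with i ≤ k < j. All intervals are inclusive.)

Need some j in [3,3] with [][1,1] !p1, and p2 at every k in [2,j-1].
  j=3: [][1,1] !p1 holds; p2 holds at every k in [2,2] → satisfied.

Yes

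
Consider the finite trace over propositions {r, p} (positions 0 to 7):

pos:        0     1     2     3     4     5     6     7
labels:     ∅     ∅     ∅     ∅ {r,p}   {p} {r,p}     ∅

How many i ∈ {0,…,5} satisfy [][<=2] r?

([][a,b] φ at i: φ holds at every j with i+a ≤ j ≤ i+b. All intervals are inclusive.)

Evaluate at each i in [0,5]:
  i=0: ✗ (fails at j=0)
  i=1: ✗ (fails at j=1)
  i=2: ✗ (fails at j=2)
  i=3: ✗ (fails at j=3)
  i=4: ✗ (fails at j=5)
  i=5: ✗ (fails at j=5)
Positions where it holds: {} → 0.

0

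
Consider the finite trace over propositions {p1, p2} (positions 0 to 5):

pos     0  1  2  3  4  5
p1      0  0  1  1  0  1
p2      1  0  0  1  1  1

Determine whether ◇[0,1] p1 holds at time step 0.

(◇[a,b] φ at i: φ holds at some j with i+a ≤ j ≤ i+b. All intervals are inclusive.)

Does not hold

Check p1 at each j in [0,1]:
  j=0: false
  j=1: false
No position in the window satisfies it → formula fails.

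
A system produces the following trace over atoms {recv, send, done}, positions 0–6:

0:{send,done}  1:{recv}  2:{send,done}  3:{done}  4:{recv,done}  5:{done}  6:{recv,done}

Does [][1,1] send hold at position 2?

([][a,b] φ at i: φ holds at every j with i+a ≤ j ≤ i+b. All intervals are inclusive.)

Does not hold

Check send at every j in [3,3]:
  j=3: false
Fails at j=3 → formula fails.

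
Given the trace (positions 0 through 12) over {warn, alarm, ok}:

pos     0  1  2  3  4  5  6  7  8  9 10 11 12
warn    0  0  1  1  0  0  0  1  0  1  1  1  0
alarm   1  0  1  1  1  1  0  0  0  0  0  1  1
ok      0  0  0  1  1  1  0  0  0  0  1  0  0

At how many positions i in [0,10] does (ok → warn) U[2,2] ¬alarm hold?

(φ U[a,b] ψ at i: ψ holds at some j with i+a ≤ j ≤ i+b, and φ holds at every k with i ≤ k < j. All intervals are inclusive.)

Evaluate at each i in [0,10]:
  i=0: ✗ (no rhs in [2,2])
  i=1: ✗ (no rhs in [3,3])
  i=2: ✗ (no rhs in [4,4])
  i=3: ✗ (no rhs in [5,5])
  i=4: ✗ (lhs fails at k=4 before rhs at j=6)
  i=5: ✗ (lhs fails at k=5 before rhs at j=7)
  i=6: ✓ (rhs at j=8; lhs holds on [6,7])
  i=7: ✓ (rhs at j=9; lhs holds on [7,8])
  i=8: ✓ (rhs at j=10; lhs holds on [8,9])
  i=9: ✗ (no rhs in [11,11])
  i=10: ✗ (no rhs in [12,12])
Positions where it holds: {6, 7, 8} → 3.

3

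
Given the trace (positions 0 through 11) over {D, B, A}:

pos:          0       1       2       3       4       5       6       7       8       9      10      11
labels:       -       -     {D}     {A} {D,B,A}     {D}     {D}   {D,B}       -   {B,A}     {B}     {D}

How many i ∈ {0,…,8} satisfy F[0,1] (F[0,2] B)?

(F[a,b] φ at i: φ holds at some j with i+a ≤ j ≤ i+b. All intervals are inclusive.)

8

Evaluate at each i in [0,8]:
  i=0: ✗ (none in [0,1])
  i=1: ✓ (witness j=2)
  i=2: ✓ (witness j=2)
  i=3: ✓ (witness j=3)
  i=4: ✓ (witness j=4)
  i=5: ✓ (witness j=5)
  i=6: ✓ (witness j=6)
  i=7: ✓ (witness j=7)
  i=8: ✓ (witness j=8)
Positions where it holds: {1, 2, 3, 4, 5, 6, 7, 8} → 8.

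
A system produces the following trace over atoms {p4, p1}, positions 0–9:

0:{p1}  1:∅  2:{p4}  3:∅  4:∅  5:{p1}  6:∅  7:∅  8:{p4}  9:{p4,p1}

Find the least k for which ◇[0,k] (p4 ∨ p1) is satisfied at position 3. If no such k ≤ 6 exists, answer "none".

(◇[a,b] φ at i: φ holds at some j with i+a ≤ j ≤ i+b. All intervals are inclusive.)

2

Scan j = 3,4,… for (p4 ∨ p1):
  j=3: fails
  j=4: fails
  j=5: holds
First hit at j=5, so smallest k = 5-3 = 2.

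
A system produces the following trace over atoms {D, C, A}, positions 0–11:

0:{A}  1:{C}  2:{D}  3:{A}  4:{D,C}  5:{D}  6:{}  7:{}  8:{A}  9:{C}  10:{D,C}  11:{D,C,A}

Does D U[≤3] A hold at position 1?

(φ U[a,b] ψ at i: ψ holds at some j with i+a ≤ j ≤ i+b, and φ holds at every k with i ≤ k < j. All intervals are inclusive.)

No

Need some j in [1,4] with A, and D at every k in [1,j-1].
  j=1: A false.
  j=2: A false.
  j=3: A holds, but D fails at k=1 → not this j.
  j=4: A false.
No j in the window works → until fails.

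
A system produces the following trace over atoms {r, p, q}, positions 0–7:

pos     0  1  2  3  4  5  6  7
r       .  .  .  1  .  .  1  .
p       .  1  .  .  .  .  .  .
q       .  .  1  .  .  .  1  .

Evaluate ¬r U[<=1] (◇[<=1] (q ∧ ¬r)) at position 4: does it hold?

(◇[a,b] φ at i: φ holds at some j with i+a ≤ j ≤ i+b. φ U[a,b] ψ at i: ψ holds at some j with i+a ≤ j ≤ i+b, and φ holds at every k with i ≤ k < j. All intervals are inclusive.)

No

Need some j in [4,5] with ◇[<=1] (q ∧ ¬r), and ¬r at every k in [4,j-1].
  j=4: ◇[<=1] (q ∧ ¬r) — fails (none in [4,5]).
  j=5: ◇[<=1] (q ∧ ¬r) — fails (none in [5,6]).
No j in the window works → until fails.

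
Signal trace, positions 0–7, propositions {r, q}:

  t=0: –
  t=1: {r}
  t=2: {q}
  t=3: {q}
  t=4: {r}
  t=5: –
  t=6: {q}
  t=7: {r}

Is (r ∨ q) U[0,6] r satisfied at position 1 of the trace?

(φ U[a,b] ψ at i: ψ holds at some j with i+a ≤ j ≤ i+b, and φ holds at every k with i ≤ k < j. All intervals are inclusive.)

Yes

Need some j in [1,7] with r, and (r ∨ q) at every k in [1,j-1].
  j=1: r holds; no prefix to check → satisfied.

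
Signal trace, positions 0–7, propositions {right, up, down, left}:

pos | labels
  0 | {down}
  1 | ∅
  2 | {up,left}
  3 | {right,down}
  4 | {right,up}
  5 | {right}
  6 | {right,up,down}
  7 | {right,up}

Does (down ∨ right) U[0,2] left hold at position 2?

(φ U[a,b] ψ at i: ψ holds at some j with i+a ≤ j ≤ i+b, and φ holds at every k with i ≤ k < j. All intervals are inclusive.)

Need some j in [2,4] with left, and (down ∨ right) at every k in [2,j-1].
  j=2: left holds; no prefix to check → satisfied.

Holds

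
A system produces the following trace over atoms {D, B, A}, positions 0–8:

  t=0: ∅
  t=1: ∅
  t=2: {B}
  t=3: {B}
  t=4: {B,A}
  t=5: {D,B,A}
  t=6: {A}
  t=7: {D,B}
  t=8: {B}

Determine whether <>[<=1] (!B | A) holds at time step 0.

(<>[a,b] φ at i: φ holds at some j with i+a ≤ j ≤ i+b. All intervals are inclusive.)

Holds

Check (!B | A) at each j in [0,1]:
  j=0: true
  j=1: true
Found at j=0 → formula holds.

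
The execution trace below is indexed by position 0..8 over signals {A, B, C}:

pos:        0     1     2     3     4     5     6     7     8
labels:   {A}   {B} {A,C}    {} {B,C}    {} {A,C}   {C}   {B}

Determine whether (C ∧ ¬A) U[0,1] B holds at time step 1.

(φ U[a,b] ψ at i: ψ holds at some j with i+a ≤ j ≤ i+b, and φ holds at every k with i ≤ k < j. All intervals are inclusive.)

Need some j in [1,2] with B, and (C ∧ ¬A) at every k in [1,j-1].
  j=1: B holds; no prefix to check → satisfied.

Holds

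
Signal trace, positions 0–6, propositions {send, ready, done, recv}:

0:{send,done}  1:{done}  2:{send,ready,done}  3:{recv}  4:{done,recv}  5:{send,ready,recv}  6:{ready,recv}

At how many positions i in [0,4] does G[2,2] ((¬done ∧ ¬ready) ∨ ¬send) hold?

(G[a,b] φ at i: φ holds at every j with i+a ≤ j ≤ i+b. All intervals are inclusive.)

3

Evaluate at each i in [0,4]:
  i=0: ✗ (fails at j=2)
  i=1: ✓ (all of [3,3])
  i=2: ✓ (all of [4,4])
  i=3: ✗ (fails at j=5)
  i=4: ✓ (all of [6,6])
Positions where it holds: {1, 2, 4} → 3.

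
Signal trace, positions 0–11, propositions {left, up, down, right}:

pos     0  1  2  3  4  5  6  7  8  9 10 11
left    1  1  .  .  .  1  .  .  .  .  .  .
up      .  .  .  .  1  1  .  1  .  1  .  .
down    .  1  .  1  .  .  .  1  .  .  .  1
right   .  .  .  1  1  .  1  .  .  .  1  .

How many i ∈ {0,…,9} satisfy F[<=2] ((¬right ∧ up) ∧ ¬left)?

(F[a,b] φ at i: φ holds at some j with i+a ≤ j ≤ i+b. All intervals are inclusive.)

Evaluate at each i in [0,9]:
  i=0: ✗ (none in [0,2])
  i=1: ✗ (none in [1,3])
  i=2: ✗ (none in [2,4])
  i=3: ✗ (none in [3,5])
  i=4: ✗ (none in [4,6])
  i=5: ✓ (witness j=7)
  i=6: ✓ (witness j=7)
  i=7: ✓ (witness j=7)
  i=8: ✓ (witness j=9)
  i=9: ✓ (witness j=9)
Positions where it holds: {5, 6, 7, 8, 9} → 5.

5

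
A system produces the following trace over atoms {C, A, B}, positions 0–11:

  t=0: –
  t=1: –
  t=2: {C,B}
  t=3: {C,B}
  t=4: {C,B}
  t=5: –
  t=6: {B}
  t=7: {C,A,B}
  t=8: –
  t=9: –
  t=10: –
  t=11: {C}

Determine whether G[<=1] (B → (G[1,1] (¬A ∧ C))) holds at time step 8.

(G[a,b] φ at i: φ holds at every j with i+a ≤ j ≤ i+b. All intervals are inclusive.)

Yes

Check (B → (G[1,1] (¬A ∧ C))) at every j in [8,9]:
  j=8: antecedent false → ✓
  j=9: antecedent false → ✓
All positions satisfy it → formula holds.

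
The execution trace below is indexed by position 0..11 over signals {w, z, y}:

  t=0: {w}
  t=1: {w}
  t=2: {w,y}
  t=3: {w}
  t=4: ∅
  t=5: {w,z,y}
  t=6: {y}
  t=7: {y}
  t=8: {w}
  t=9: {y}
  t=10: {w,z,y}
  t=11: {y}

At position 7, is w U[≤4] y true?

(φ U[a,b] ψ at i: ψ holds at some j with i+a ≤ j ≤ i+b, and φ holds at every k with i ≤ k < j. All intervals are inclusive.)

Need some j in [7,11] with y, and w at every k in [7,j-1].
  j=7: y holds; no prefix to check → satisfied.

True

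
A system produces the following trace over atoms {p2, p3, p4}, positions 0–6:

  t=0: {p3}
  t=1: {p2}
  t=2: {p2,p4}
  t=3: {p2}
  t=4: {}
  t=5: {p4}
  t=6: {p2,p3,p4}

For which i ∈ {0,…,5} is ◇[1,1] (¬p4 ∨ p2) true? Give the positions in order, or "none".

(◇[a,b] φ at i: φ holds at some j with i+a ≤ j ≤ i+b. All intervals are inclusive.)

Evaluate at each i in [0,5]:
  i=0: ✓ (witness j=1)
  i=1: ✓ (witness j=2)
  i=2: ✓ (witness j=3)
  i=3: ✓ (witness j=4)
  i=4: ✗ (none in [5,5])
  i=5: ✓ (witness j=6)

0, 1, 2, 3, 5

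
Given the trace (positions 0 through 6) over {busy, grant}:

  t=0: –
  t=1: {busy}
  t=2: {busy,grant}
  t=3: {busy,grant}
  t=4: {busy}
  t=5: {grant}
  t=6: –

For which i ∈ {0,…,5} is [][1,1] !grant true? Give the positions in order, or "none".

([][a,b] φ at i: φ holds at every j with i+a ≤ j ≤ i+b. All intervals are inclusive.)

0, 3, 5

Evaluate at each i in [0,5]:
  i=0: ✓ (all of [1,1])
  i=1: ✗ (fails at j=2)
  i=2: ✗ (fails at j=3)
  i=3: ✓ (all of [4,4])
  i=4: ✗ (fails at j=5)
  i=5: ✓ (all of [6,6])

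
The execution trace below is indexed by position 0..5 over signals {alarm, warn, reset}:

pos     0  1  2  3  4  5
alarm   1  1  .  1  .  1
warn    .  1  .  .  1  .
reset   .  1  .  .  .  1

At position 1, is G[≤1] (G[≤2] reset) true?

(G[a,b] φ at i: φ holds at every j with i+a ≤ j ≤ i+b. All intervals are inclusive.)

Check G[≤2] reset at every j in [1,2]:
  j=1: fails at 2
  j=2: fails at 2
Fails at j=1 → formula fails.

No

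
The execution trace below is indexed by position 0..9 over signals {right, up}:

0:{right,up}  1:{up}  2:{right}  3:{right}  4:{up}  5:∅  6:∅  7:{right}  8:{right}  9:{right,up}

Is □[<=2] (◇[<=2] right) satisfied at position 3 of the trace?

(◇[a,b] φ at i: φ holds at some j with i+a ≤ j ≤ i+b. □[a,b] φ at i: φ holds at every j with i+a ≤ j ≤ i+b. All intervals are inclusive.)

Does not hold

Check ◇[<=2] right at every j in [3,5]:
  j=3: holds (witness at 3)
  j=4: fails (none in [4,6])
  j=5: holds (witness at 7)
Fails at j=4 → formula fails.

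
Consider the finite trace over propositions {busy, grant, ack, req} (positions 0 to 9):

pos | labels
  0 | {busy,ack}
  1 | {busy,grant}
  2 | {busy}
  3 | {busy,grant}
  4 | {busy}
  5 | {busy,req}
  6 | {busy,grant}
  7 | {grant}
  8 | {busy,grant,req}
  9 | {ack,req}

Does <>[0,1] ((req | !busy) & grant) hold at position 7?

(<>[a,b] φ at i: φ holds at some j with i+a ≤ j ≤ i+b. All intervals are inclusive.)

Yes

Check ((req | !busy) & grant) at each j in [7,8]:
  j=7: true
  j=8: true
Found at j=7 → formula holds.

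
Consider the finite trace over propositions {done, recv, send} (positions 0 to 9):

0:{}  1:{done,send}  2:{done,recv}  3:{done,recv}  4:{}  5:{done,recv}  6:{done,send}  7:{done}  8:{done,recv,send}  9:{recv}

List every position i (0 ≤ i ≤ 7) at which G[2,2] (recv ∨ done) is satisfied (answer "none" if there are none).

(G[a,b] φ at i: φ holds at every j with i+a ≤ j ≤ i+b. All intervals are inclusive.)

0, 1, 3, 4, 5, 6, 7

Evaluate at each i in [0,7]:
  i=0: ✓ (all of [2,2])
  i=1: ✓ (all of [3,3])
  i=2: ✗ (fails at j=4)
  i=3: ✓ (all of [5,5])
  i=4: ✓ (all of [6,6])
  i=5: ✓ (all of [7,7])
  i=6: ✓ (all of [8,8])
  i=7: ✓ (all of [9,9])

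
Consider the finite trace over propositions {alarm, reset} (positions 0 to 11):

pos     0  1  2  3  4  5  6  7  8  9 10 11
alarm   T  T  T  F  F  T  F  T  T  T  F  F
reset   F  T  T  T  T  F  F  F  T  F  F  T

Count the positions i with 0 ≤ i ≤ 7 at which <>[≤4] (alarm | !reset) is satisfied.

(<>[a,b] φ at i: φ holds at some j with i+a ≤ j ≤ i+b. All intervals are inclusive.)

Evaluate at each i in [0,7]:
  i=0: ✓ (witness j=0)
  i=1: ✓ (witness j=1)
  i=2: ✓ (witness j=2)
  i=3: ✓ (witness j=5)
  i=4: ✓ (witness j=5)
  i=5: ✓ (witness j=5)
  i=6: ✓ (witness j=6)
  i=7: ✓ (witness j=7)
Positions where it holds: {0, 1, 2, 3, 4, 5, 6, 7} → 8.

8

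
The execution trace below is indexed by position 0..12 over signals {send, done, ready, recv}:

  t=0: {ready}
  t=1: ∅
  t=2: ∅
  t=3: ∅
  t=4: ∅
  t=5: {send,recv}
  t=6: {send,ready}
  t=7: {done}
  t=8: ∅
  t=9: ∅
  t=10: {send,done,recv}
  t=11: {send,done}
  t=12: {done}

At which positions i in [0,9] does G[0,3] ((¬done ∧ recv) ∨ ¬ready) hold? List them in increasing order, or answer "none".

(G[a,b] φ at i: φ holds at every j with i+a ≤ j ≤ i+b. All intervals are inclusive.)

1, 2, 7, 8, 9

Evaluate at each i in [0,9]:
  i=0: ✗ (fails at j=0)
  i=1: ✓ (all of [1,4])
  i=2: ✓ (all of [2,5])
  i=3: ✗ (fails at j=6)
  i=4: ✗ (fails at j=6)
  i=5: ✗ (fails at j=6)
  i=6: ✗ (fails at j=6)
  i=7: ✓ (all of [7,10])
  i=8: ✓ (all of [8,11])
  i=9: ✓ (all of [9,12])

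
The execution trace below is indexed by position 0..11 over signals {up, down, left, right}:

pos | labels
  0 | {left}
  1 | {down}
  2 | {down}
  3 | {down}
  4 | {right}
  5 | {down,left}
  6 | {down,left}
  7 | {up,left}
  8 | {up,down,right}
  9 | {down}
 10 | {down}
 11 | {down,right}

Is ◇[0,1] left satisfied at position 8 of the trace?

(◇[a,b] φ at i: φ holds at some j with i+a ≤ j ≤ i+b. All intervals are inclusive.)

Check left at each j in [8,9]:
  j=8: false
  j=9: false
No position in the window satisfies it → formula fails.

Does not hold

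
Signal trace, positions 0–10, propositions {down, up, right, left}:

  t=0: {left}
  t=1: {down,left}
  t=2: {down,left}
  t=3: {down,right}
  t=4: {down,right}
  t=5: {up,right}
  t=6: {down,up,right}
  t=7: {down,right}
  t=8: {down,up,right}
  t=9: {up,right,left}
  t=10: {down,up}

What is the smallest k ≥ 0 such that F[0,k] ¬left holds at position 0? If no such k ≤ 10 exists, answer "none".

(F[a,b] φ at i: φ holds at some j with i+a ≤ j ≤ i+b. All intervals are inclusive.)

Scan j = 0,1,… for ¬left:
  j=0: fails
  j=1: fails
  j=2: fails
  j=3: holds
First hit at j=3, so smallest k = 3-0 = 3.

3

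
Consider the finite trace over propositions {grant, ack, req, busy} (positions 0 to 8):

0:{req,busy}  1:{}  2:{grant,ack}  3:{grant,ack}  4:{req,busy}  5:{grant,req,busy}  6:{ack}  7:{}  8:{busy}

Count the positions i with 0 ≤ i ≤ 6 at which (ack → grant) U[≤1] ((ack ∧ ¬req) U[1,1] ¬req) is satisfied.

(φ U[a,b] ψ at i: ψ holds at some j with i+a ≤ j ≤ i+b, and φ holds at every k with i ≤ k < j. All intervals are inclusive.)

Evaluate at each i in [0,6]:
  i=0: ✗ (no rhs in [0,1])
  i=1: ✓ (rhs at j=2; lhs holds on [1,1])
  i=2: ✓ (rhs at j=2)
  i=3: ✗ (no rhs in [3,4])
  i=4: ✗ (no rhs in [4,5])
  i=5: ✓ (rhs at j=6; lhs holds on [5,5])
  i=6: ✓ (rhs at j=6)
Positions where it holds: {1, 2, 5, 6} → 4.

4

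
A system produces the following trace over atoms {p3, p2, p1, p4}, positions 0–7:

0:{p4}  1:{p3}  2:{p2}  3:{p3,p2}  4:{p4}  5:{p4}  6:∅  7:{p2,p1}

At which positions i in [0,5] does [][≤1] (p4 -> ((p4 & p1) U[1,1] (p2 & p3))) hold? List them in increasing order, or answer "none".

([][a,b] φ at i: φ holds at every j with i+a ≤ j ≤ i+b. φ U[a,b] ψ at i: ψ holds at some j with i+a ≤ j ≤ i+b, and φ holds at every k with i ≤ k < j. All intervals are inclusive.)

1, 2

Evaluate at each i in [0,5]:
  i=0: ✗ (fails at j=0)
  i=1: ✓ (all of [1,2])
  i=2: ✓ (all of [2,3])
  i=3: ✗ (fails at j=4)
  i=4: ✗ (fails at j=4)
  i=5: ✗ (fails at j=5)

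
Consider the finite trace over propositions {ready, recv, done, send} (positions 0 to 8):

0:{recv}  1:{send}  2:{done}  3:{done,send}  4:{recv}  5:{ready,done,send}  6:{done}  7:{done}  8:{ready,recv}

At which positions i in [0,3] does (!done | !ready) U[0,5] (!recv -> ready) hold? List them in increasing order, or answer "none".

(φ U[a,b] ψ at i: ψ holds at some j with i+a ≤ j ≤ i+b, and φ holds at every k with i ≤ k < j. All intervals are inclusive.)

0, 1, 2, 3

Evaluate at each i in [0,3]:
  i=0: ✓ (rhs at j=0)
  i=1: ✓ (rhs at j=4; lhs holds on [1,3])
  i=2: ✓ (rhs at j=4; lhs holds on [2,3])
  i=3: ✓ (rhs at j=4; lhs holds on [3,3])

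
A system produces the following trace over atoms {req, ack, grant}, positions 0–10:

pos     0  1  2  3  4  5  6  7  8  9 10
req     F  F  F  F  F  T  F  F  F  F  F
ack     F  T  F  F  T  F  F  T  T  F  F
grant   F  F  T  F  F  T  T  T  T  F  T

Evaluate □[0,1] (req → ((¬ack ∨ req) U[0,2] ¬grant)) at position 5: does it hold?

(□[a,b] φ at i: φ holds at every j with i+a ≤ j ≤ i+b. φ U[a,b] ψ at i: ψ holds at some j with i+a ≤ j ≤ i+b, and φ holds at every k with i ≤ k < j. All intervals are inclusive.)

Check (req → ((¬ack ∨ req) U[0,2] ¬grant)) at every j in [5,6]:
  j=5: antecedent true; consequent fails → ✗
  j=6: antecedent false → ✓
Fails at j=5 → formula fails.

False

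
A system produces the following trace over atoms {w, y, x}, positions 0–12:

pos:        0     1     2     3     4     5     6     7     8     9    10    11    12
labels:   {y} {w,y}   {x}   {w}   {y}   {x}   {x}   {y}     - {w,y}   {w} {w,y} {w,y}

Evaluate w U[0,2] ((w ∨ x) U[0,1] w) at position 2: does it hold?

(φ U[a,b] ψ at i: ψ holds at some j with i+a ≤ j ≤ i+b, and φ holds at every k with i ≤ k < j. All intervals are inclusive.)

Yes

Need some j in [2,4] with ((w ∨ x) U[0,1] w), and w at every k in [2,j-1].
  j=2: ((w ∨ x) U[0,1] w) holds; no prefix to check → satisfied.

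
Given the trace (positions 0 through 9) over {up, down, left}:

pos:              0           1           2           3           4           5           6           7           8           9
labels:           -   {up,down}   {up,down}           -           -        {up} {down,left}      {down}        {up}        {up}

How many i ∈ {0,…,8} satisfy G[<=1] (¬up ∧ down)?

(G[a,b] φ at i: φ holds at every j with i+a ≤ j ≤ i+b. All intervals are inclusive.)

1

Evaluate at each i in [0,8]:
  i=0: ✗ (fails at j=0)
  i=1: ✗ (fails at j=1)
  i=2: ✗ (fails at j=2)
  i=3: ✗ (fails at j=3)
  i=4: ✗ (fails at j=4)
  i=5: ✗ (fails at j=5)
  i=6: ✓ (all of [6,7])
  i=7: ✗ (fails at j=8)
  i=8: ✗ (fails at j=8)
Positions where it holds: {6} → 1.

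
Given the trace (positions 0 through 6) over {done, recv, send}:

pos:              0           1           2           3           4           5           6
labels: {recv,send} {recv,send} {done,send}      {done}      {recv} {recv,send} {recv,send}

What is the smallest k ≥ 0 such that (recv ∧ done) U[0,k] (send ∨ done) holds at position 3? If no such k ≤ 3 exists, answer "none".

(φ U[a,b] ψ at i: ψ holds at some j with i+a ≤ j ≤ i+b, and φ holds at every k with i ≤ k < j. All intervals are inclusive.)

Need earliest j ≥ 3 with (send ∨ done), and (recv ∧ done) at every k in [3,j-1].
  j=3: rhs holds (empty prefix). k = 0.

0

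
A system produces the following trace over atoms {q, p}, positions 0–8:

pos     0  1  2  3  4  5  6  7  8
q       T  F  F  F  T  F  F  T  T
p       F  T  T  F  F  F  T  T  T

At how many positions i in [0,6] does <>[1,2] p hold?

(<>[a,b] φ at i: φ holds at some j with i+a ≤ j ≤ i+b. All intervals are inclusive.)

5

Evaluate at each i in [0,6]:
  i=0: ✓ (witness j=1)
  i=1: ✓ (witness j=2)
  i=2: ✗ (none in [3,4])
  i=3: ✗ (none in [4,5])
  i=4: ✓ (witness j=6)
  i=5: ✓ (witness j=6)
  i=6: ✓ (witness j=7)
Positions where it holds: {0, 1, 4, 5, 6} → 5.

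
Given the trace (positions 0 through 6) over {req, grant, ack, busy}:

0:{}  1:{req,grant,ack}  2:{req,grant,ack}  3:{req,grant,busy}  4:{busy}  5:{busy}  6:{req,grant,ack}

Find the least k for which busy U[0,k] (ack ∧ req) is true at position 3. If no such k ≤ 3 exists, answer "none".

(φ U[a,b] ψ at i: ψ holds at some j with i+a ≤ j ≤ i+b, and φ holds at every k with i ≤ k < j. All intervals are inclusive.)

3

Need earliest j ≥ 3 with (ack ∧ req), and busy at every k in [3,j-1].
  j=3: rhs fails.
  j=4: rhs fails.
  j=5: rhs fails.
  j=6: rhs holds; lhs holds on [3,5]. k = 3.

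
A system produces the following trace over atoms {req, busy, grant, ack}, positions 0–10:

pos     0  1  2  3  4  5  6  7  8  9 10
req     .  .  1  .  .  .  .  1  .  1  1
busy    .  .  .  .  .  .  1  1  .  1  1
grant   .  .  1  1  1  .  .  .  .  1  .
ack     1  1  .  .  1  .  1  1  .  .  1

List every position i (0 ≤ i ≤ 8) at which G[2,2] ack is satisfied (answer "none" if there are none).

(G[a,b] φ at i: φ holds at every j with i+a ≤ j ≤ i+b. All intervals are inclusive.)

Evaluate at each i in [0,8]:
  i=0: ✗ (fails at j=2)
  i=1: ✗ (fails at j=3)
  i=2: ✓ (all of [4,4])
  i=3: ✗ (fails at j=5)
  i=4: ✓ (all of [6,6])
  i=5: ✓ (all of [7,7])
  i=6: ✗ (fails at j=8)
  i=7: ✗ (fails at j=9)
  i=8: ✓ (all of [10,10])

2, 4, 5, 8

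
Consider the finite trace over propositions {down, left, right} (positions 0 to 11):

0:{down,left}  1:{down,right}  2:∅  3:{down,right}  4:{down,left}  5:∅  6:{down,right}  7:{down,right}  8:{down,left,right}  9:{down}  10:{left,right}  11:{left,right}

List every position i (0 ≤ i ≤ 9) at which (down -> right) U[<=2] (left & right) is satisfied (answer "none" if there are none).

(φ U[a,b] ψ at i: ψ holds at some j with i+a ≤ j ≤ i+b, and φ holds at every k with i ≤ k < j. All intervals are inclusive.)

6, 7, 8

Evaluate at each i in [0,9]:
  i=0: ✗ (no rhs in [0,2])
  i=1: ✗ (no rhs in [1,3])
  i=2: ✗ (no rhs in [2,4])
  i=3: ✗ (no rhs in [3,5])
  i=4: ✗ (no rhs in [4,6])
  i=5: ✗ (no rhs in [5,7])
  i=6: ✓ (rhs at j=8; lhs holds on [6,7])
  i=7: ✓ (rhs at j=8; lhs holds on [7,7])
  i=8: ✓ (rhs at j=8)
  i=9: ✗ (lhs fails at k=9 before rhs at j=10)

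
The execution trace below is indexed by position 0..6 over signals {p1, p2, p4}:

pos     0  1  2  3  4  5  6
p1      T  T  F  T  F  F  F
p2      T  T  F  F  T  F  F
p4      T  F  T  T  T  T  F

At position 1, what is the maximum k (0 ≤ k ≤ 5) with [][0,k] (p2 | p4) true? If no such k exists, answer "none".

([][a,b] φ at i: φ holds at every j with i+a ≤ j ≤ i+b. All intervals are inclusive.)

(p2 | p4) must hold from j=1 onward; find where it first fails.
  j=1: holds
  j=2: holds
  j=3: holds
  j=4: holds
  j=5: holds
  j=6: fails
Holds on [1,5], so largest k = 4.

4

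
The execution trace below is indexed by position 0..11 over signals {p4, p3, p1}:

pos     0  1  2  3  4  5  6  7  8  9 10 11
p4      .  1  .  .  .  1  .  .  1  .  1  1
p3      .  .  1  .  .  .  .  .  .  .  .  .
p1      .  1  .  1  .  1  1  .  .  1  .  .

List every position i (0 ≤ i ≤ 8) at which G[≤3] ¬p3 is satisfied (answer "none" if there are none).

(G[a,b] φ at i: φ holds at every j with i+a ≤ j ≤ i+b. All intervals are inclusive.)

Evaluate at each i in [0,8]:
  i=0: ✗ (fails at j=2)
  i=1: ✗ (fails at j=2)
  i=2: ✗ (fails at j=2)
  i=3: ✓ (all of [3,6])
  i=4: ✓ (all of [4,7])
  i=5: ✓ (all of [5,8])
  i=6: ✓ (all of [6,9])
  i=7: ✓ (all of [7,10])
  i=8: ✓ (all of [8,11])

3, 4, 5, 6, 7, 8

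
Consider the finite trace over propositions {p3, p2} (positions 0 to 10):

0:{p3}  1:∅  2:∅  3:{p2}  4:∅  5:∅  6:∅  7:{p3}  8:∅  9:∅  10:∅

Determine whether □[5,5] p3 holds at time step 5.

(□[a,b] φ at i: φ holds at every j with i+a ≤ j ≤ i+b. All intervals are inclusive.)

Check p3 at every j in [10,10]:
  j=10: false
Fails at j=10 → formula fails.

Does not hold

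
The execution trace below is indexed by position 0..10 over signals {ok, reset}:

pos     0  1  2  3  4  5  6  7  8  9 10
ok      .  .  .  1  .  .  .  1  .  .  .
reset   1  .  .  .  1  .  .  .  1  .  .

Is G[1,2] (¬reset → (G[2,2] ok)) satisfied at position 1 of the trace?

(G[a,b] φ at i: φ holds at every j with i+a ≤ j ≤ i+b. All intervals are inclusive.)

Check (¬reset → (G[2,2] ok)) at every j in [2,3]:
  j=2: antecedent true; consequent fails at 4 → ✗
  j=3: antecedent true; consequent fails at 5 → ✗
Fails at j=2 → formula fails.

False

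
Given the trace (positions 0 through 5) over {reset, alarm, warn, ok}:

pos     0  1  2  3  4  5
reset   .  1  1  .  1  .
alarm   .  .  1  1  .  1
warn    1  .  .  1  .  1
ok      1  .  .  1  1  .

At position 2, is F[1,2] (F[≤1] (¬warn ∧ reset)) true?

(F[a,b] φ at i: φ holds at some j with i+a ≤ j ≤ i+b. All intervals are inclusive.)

Check F[≤1] (¬warn ∧ reset) at each j in [3,4]:
  j=3: holds (witness at 4)
  j=4: holds (witness at 4)
Found at j=3 → formula holds.

True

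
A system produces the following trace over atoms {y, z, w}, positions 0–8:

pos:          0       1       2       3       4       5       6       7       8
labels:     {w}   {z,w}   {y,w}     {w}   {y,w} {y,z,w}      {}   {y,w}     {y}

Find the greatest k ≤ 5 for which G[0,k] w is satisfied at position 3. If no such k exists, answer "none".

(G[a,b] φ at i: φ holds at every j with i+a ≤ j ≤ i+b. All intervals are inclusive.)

2

w must hold from j=3 onward; find where it first fails.
  j=3: holds
  j=4: holds
  j=5: holds
  j=6: fails
Holds on [3,5], so largest k = 2.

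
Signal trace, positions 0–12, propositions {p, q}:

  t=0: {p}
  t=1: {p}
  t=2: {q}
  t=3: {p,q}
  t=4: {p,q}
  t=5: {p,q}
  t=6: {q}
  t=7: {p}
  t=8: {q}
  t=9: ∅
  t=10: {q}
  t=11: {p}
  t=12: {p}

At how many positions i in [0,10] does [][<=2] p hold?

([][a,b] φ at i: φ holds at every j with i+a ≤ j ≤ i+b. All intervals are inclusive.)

1

Evaluate at each i in [0,10]:
  i=0: ✗ (fails at j=2)
  i=1: ✗ (fails at j=2)
  i=2: ✗ (fails at j=2)
  i=3: ✓ (all of [3,5])
  i=4: ✗ (fails at j=6)
  i=5: ✗ (fails at j=6)
  i=6: ✗ (fails at j=6)
  i=7: ✗ (fails at j=8)
  i=8: ✗ (fails at j=8)
  i=9: ✗ (fails at j=9)
  i=10: ✗ (fails at j=10)
Positions where it holds: {3} → 1.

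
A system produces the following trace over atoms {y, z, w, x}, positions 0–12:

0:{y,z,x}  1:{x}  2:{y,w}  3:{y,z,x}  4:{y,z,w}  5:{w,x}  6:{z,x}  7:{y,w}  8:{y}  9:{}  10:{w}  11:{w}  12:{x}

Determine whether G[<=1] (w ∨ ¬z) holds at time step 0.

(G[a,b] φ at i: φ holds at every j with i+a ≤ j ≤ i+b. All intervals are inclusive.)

Check (w ∨ ¬z) at every j in [0,1]:
  j=0: false
  j=1: true
Fails at j=0 → formula fails.

No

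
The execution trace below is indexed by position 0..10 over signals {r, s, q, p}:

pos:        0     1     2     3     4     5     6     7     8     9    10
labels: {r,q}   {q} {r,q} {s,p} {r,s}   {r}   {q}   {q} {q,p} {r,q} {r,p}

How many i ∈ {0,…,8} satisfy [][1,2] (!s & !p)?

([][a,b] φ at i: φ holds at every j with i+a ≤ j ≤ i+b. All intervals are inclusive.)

Evaluate at each i in [0,8]:
  i=0: ✓ (all of [1,2])
  i=1: ✗ (fails at j=3)
  i=2: ✗ (fails at j=3)
  i=3: ✗ (fails at j=4)
  i=4: ✓ (all of [5,6])
  i=5: ✓ (all of [6,7])
  i=6: ✗ (fails at j=8)
  i=7: ✗ (fails at j=8)
  i=8: ✗ (fails at j=10)
Positions where it holds: {0, 4, 5} → 3.

3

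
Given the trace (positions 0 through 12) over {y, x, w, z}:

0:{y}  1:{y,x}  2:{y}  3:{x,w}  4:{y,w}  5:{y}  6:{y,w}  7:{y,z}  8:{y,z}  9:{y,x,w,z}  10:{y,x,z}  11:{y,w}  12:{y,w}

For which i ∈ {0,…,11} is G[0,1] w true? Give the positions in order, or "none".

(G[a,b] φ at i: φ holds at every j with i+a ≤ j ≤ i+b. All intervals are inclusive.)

3, 11

Evaluate at each i in [0,11]:
  i=0: ✗ (fails at j=0)
  i=1: ✗ (fails at j=1)
  i=2: ✗ (fails at j=2)
  i=3: ✓ (all of [3,4])
  i=4: ✗ (fails at j=5)
  i=5: ✗ (fails at j=5)
  i=6: ✗ (fails at j=7)
  i=7: ✗ (fails at j=7)
  i=8: ✗ (fails at j=8)
  i=9: ✗ (fails at j=10)
  i=10: ✗ (fails at j=10)
  i=11: ✓ (all of [11,12])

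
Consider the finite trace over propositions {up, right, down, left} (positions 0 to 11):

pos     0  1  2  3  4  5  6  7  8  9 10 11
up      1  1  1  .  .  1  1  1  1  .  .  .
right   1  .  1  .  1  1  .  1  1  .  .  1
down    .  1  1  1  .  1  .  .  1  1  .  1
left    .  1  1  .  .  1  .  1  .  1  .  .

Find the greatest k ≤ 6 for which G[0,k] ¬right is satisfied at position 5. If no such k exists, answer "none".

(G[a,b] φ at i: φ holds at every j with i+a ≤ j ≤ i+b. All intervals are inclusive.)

¬right must hold from j=5 onward; find where it first fails.
  j=5: fails → no k works.

none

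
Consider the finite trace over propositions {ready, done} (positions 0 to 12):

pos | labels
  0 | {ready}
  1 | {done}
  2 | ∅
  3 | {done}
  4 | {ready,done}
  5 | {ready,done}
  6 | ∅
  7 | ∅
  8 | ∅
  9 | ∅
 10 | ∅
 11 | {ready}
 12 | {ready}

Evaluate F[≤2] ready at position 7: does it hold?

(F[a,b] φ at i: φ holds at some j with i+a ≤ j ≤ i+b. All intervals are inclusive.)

False

Check ready at each j in [7,9]:
  j=7: false
  j=8: false
  j=9: false
No position in the window satisfies it → formula fails.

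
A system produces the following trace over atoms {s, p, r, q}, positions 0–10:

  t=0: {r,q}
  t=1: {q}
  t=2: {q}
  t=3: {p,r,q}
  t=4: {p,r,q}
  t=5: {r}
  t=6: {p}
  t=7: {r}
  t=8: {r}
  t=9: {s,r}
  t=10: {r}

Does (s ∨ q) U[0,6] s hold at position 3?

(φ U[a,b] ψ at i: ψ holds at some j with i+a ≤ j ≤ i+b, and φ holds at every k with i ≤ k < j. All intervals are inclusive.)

Need some j in [3,9] with s, and (s ∨ q) at every k in [3,j-1].
  j=3: s false.
  j=4: s false.
  j=5: s false.
  j=6: s false.
  j=7: s false.
  j=8: s false.
  j=9: s holds, but (s ∨ q) fails at k=5 → not this j.
No j in the window works → until fails.

No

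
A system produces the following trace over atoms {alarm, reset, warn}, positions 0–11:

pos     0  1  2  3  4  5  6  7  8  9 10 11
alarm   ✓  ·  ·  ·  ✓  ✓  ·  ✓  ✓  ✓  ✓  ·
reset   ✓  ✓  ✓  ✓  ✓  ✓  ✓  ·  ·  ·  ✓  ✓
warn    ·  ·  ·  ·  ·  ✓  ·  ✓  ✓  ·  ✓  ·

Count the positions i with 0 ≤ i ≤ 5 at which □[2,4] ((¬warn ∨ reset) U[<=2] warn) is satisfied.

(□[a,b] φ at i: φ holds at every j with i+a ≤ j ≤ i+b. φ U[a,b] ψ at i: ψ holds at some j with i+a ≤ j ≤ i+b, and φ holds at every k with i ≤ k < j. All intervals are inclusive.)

Evaluate at each i in [0,5]:
  i=0: ✗ (fails at j=2)
  i=1: ✓ (all of [3,5])
  i=2: ✓ (all of [4,6])
  i=3: ✓ (all of [5,7])
  i=4: ✓ (all of [6,8])
  i=5: ✓ (all of [7,9])
Positions where it holds: {1, 2, 3, 4, 5} → 5.

5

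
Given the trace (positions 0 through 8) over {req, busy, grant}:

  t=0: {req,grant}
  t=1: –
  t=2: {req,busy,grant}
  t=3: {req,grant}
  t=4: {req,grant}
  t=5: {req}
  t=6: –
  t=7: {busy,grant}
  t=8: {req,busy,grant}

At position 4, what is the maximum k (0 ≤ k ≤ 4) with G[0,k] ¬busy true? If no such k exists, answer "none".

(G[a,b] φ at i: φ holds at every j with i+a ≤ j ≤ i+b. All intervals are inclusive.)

2

¬busy must hold from j=4 onward; find where it first fails.
  j=4: holds
  j=5: holds
  j=6: holds
  j=7: fails
Holds on [4,6], so largest k = 2.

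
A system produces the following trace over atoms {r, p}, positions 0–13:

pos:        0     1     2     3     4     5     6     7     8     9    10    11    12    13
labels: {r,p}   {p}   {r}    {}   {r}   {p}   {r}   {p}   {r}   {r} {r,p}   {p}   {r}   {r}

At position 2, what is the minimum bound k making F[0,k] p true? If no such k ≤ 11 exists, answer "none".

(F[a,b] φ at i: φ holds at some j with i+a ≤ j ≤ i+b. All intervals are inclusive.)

3

Scan j = 2,3,… for p:
  j=2: fails
  j=3: fails
  j=4: fails
  j=5: holds
First hit at j=5, so smallest k = 5-2 = 3.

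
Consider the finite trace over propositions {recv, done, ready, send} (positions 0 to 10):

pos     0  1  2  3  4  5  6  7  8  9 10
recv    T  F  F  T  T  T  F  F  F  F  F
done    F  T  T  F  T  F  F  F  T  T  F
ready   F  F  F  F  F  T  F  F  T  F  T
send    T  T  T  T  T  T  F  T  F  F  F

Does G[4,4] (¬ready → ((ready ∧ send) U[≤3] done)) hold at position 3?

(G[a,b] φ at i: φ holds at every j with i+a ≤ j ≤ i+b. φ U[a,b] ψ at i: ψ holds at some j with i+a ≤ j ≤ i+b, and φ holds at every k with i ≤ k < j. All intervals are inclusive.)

Does not hold

Check (¬ready → ((ready ∧ send) U[≤3] done)) at every j in [7,7]:
  j=7: antecedent true; consequent fails → ✗
Fails at j=7 → formula fails.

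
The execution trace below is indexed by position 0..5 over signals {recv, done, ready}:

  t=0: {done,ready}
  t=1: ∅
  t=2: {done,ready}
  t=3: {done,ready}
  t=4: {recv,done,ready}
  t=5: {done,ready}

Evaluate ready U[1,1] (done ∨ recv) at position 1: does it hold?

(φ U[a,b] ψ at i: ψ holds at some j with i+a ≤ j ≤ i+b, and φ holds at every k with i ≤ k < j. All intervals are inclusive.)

No

Need some j in [2,2] with (done ∨ recv), and ready at every k in [1,j-1].
  j=2: (done ∨ recv) holds, but ready fails at k=1 → not this j.
No j in the window works → until fails.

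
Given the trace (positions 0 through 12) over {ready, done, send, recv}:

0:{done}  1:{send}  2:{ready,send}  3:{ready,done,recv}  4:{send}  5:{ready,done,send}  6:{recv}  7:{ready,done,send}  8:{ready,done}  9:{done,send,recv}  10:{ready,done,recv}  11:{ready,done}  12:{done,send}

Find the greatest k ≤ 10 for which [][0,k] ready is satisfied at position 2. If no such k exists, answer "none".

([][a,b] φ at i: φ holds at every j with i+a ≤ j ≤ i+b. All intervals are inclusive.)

1

ready must hold from j=2 onward; find where it first fails.
  j=2: holds
  j=3: holds
  j=4: fails
Holds on [2,3], so largest k = 1.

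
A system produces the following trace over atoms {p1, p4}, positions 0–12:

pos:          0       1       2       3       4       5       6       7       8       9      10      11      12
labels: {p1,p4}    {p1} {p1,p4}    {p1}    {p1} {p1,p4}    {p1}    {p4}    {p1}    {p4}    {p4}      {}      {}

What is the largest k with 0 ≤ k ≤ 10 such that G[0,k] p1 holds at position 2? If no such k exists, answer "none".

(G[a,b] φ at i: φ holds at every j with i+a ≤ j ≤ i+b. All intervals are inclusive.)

4

p1 must hold from j=2 onward; find where it first fails.
  j=2: holds
  j=3: holds
  j=4: holds
  j=5: holds
  j=6: holds
  j=7: fails
Holds on [2,6], so largest k = 4.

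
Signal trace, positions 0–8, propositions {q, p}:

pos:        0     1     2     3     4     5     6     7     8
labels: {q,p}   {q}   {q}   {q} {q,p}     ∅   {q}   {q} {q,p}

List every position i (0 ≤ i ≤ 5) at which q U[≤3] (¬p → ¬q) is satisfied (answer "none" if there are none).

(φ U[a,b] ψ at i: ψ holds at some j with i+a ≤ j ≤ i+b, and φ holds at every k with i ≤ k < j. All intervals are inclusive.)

0, 1, 2, 3, 4, 5

Evaluate at each i in [0,5]:
  i=0: ✓ (rhs at j=0)
  i=1: ✓ (rhs at j=4; lhs holds on [1,3])
  i=2: ✓ (rhs at j=4; lhs holds on [2,3])
  i=3: ✓ (rhs at j=4; lhs holds on [3,3])
  i=4: ✓ (rhs at j=4)
  i=5: ✓ (rhs at j=5)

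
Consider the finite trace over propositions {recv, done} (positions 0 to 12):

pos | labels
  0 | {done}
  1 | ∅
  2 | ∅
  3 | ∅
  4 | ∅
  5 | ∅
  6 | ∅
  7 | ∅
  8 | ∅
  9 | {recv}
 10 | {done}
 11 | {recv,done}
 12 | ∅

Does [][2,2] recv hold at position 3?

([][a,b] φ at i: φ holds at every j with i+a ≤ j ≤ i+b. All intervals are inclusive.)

Check recv at every j in [5,5]:
  j=5: false
Fails at j=5 → formula fails.

False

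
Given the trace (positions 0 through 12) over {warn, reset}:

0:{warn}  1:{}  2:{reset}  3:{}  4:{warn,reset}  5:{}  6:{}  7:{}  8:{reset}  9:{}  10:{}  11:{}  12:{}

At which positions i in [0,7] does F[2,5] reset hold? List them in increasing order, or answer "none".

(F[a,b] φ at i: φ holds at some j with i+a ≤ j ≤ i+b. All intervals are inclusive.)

0, 1, 2, 3, 4, 5, 6

Evaluate at each i in [0,7]:
  i=0: ✓ (witness j=2)
  i=1: ✓ (witness j=4)
  i=2: ✓ (witness j=4)
  i=3: ✓ (witness j=8)
  i=4: ✓ (witness j=8)
  i=5: ✓ (witness j=8)
  i=6: ✓ (witness j=8)
  i=7: ✗ (none in [9,12])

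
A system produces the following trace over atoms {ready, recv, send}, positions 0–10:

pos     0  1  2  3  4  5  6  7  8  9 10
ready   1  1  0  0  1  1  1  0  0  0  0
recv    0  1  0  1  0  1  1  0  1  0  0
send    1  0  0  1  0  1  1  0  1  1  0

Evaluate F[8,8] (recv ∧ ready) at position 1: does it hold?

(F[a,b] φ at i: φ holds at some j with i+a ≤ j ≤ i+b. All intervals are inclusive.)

Check (recv ∧ ready) at each j in [9,9]:
  j=9: false
No position in the window satisfies it → formula fails.

False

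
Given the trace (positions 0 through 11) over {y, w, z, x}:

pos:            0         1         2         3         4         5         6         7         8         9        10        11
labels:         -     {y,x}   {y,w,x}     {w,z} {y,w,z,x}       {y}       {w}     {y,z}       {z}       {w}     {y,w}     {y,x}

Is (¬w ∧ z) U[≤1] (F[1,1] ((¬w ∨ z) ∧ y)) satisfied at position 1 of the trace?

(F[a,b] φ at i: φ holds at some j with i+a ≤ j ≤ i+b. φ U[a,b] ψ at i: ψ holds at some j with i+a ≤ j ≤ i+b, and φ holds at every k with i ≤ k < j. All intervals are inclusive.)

Need some j in [1,2] with F[1,1] ((¬w ∨ z) ∧ y), and (¬w ∧ z) at every k in [1,j-1].
  j=1: F[1,1] ((¬w ∨ z) ∧ y) — fails (none in [2,2]).
  j=2: F[1,1] ((¬w ∨ z) ∧ y) — fails (none in [3,3]).
No j in the window works → until fails.

No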